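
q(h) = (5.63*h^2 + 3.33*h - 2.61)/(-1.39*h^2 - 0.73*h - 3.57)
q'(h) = (2.78*h + 0.73)*(5.63*h^2 + 3.33*h - 2.61)/(-1.39*h^2 - 0.73*h - 3.57)^2 + (11.26*h + 3.33)/(-1.39*h^2 - 0.73*h - 3.57) = (0.518800000000001*h^2 - 47.454*h - 13.7934)/(1.9321*h^4 + 2.0294*h^3 + 10.4575*h^2 + 5.2122*h + 12.7449)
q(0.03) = 0.70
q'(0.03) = -1.18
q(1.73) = -2.22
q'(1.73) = -1.17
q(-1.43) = -0.77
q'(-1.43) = 1.91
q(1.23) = -1.52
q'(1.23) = -1.65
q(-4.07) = -3.26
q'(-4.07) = 0.34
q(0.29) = 0.30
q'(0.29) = -1.81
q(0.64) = -0.40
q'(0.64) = -2.07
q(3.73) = -3.44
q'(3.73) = -0.28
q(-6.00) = -3.66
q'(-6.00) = 0.12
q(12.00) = -3.99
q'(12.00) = -0.01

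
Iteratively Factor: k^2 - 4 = (k + 2)*(k - 2)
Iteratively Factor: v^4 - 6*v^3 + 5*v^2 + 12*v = (v)*(v^3 - 6*v^2 + 5*v + 12) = v*(v - 3)*(v^2 - 3*v - 4) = v*(v - 3)*(v + 1)*(v - 4)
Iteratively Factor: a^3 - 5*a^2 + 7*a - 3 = (a - 1)*(a^2 - 4*a + 3) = (a - 1)^2*(a - 3)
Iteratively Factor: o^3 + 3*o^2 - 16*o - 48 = (o + 4)*(o^2 - o - 12) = (o - 4)*(o + 4)*(o + 3)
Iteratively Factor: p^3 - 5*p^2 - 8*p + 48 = (p - 4)*(p^2 - p - 12) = (p - 4)^2*(p + 3)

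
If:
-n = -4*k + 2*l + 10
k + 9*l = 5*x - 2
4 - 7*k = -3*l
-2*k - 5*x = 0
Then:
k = 5/12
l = -13/36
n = -137/18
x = -1/6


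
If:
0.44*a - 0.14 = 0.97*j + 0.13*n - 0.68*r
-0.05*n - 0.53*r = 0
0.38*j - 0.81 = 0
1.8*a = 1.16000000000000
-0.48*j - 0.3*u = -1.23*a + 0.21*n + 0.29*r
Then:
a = 0.64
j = 2.13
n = -9.91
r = 0.93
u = 5.27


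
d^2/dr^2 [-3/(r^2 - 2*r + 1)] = -18/(r^4 - 4*r^3 + 6*r^2 - 4*r + 1)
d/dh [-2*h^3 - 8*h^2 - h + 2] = -6*h^2 - 16*h - 1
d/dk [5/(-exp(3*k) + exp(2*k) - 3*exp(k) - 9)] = (15*exp(2*k) - 10*exp(k) + 15)*exp(k)/(exp(3*k) - exp(2*k) + 3*exp(k) + 9)^2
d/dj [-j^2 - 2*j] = -2*j - 2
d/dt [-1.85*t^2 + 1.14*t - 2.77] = 1.14 - 3.7*t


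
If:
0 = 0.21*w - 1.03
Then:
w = 4.90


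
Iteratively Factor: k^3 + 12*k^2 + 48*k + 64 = (k + 4)*(k^2 + 8*k + 16) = (k + 4)^2*(k + 4)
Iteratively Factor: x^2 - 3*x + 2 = (x - 2)*(x - 1)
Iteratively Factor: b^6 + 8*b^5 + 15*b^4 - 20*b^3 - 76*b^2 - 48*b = (b + 2)*(b^5 + 6*b^4 + 3*b^3 - 26*b^2 - 24*b) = (b + 2)*(b + 4)*(b^4 + 2*b^3 - 5*b^2 - 6*b) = (b + 1)*(b + 2)*(b + 4)*(b^3 + b^2 - 6*b) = (b - 2)*(b + 1)*(b + 2)*(b + 4)*(b^2 + 3*b) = (b - 2)*(b + 1)*(b + 2)*(b + 3)*(b + 4)*(b)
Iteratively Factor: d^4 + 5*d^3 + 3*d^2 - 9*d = (d)*(d^3 + 5*d^2 + 3*d - 9) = d*(d - 1)*(d^2 + 6*d + 9) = d*(d - 1)*(d + 3)*(d + 3)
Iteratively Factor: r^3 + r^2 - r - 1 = (r + 1)*(r^2 - 1) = (r + 1)^2*(r - 1)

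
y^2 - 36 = (y - 6)*(y + 6)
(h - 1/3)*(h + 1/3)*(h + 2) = h^3 + 2*h^2 - h/9 - 2/9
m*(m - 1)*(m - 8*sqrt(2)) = m^3 - 8*sqrt(2)*m^2 - m^2 + 8*sqrt(2)*m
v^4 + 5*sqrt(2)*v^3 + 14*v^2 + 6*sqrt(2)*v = v*(v + sqrt(2))^2*(v + 3*sqrt(2))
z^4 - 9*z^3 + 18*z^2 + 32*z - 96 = (z - 4)^2*(z - 3)*(z + 2)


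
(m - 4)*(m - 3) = m^2 - 7*m + 12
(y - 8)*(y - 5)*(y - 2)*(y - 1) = y^4 - 16*y^3 + 81*y^2 - 146*y + 80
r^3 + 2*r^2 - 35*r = r*(r - 5)*(r + 7)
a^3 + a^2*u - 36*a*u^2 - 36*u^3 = (a - 6*u)*(a + u)*(a + 6*u)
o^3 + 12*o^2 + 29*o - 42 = (o - 1)*(o + 6)*(o + 7)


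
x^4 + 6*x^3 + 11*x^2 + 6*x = x*(x + 1)*(x + 2)*(x + 3)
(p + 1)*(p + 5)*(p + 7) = p^3 + 13*p^2 + 47*p + 35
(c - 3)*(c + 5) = c^2 + 2*c - 15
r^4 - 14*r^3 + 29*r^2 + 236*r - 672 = (r - 8)*(r - 7)*(r - 3)*(r + 4)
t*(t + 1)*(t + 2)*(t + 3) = t^4 + 6*t^3 + 11*t^2 + 6*t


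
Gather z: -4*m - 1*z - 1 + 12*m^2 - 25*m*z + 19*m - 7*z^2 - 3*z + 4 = 12*m^2 + 15*m - 7*z^2 + z*(-25*m - 4) + 3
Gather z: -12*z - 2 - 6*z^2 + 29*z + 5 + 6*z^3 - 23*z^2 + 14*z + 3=6*z^3 - 29*z^2 + 31*z + 6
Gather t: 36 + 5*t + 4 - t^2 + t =-t^2 + 6*t + 40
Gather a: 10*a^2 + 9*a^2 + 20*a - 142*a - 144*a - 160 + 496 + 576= 19*a^2 - 266*a + 912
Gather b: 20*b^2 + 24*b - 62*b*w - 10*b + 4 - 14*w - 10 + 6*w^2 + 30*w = 20*b^2 + b*(14 - 62*w) + 6*w^2 + 16*w - 6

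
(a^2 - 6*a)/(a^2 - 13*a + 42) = a/(a - 7)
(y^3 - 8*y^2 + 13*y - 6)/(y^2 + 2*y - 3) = (y^2 - 7*y + 6)/(y + 3)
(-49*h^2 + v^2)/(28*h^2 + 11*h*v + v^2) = (-7*h + v)/(4*h + v)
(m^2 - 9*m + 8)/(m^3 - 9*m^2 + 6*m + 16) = (m - 1)/(m^2 - m - 2)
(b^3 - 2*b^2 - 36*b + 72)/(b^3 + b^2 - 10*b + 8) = (b^2 - 36)/(b^2 + 3*b - 4)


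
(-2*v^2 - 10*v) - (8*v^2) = -10*v^2 - 10*v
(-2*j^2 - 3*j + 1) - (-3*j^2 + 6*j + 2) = j^2 - 9*j - 1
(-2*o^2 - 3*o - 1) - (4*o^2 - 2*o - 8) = -6*o^2 - o + 7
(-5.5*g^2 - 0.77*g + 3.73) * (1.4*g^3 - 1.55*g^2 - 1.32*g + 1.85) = -7.7*g^5 + 7.447*g^4 + 13.6755*g^3 - 14.9401*g^2 - 6.3481*g + 6.9005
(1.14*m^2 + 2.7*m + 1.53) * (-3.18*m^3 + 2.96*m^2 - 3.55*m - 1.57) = -3.6252*m^5 - 5.2116*m^4 - 0.9204*m^3 - 6.846*m^2 - 9.6705*m - 2.4021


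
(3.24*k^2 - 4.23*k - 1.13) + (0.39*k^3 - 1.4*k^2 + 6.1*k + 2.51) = 0.39*k^3 + 1.84*k^2 + 1.87*k + 1.38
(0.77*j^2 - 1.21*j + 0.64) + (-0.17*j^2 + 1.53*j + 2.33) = 0.6*j^2 + 0.32*j + 2.97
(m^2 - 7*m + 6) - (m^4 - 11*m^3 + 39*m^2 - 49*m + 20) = -m^4 + 11*m^3 - 38*m^2 + 42*m - 14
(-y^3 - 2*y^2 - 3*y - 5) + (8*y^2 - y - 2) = -y^3 + 6*y^2 - 4*y - 7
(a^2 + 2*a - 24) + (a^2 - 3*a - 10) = 2*a^2 - a - 34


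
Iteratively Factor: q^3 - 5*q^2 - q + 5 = (q - 1)*(q^2 - 4*q - 5) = (q - 5)*(q - 1)*(q + 1)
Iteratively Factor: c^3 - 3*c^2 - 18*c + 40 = (c - 5)*(c^2 + 2*c - 8) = (c - 5)*(c + 4)*(c - 2)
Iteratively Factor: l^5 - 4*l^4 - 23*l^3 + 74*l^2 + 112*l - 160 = (l - 1)*(l^4 - 3*l^3 - 26*l^2 + 48*l + 160) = (l - 1)*(l + 2)*(l^3 - 5*l^2 - 16*l + 80) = (l - 1)*(l + 2)*(l + 4)*(l^2 - 9*l + 20) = (l - 4)*(l - 1)*(l + 2)*(l + 4)*(l - 5)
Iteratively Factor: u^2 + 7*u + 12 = (u + 4)*(u + 3)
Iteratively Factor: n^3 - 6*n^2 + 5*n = (n - 1)*(n^2 - 5*n) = n*(n - 1)*(n - 5)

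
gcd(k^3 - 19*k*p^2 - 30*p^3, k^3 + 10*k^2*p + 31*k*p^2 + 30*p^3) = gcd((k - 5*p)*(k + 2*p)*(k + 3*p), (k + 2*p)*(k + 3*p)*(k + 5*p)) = k^2 + 5*k*p + 6*p^2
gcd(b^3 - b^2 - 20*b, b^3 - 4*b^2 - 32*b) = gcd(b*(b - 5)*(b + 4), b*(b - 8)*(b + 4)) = b^2 + 4*b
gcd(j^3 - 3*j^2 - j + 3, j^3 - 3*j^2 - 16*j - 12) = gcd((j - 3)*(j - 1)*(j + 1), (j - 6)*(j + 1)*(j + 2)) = j + 1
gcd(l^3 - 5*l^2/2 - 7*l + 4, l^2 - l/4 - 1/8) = l - 1/2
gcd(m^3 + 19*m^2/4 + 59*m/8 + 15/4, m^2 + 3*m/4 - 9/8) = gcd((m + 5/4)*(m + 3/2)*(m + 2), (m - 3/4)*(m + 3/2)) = m + 3/2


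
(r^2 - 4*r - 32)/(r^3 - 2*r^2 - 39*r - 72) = (r + 4)/(r^2 + 6*r + 9)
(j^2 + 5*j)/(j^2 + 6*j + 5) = j/(j + 1)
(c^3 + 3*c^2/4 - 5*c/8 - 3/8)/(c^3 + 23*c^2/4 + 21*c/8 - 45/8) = (2*c^2 + 3*c + 1)/(2*c^2 + 13*c + 15)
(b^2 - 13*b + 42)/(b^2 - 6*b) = (b - 7)/b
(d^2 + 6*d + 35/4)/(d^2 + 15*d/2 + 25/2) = (d + 7/2)/(d + 5)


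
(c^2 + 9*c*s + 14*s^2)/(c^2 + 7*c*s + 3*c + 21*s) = (c + 2*s)/(c + 3)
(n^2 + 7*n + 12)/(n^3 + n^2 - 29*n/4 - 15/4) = 4*(n + 4)/(4*n^2 - 8*n - 5)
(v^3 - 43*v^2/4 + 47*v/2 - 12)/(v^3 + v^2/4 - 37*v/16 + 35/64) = 16*(4*v^3 - 43*v^2 + 94*v - 48)/(64*v^3 + 16*v^2 - 148*v + 35)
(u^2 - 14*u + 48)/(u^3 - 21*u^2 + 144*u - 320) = (u - 6)/(u^2 - 13*u + 40)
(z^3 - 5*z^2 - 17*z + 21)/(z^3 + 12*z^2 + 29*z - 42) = (z^2 - 4*z - 21)/(z^2 + 13*z + 42)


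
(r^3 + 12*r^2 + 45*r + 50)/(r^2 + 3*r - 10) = (r^2 + 7*r + 10)/(r - 2)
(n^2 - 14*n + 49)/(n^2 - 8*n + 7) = (n - 7)/(n - 1)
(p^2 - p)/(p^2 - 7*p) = (p - 1)/(p - 7)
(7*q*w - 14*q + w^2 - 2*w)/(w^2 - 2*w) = (7*q + w)/w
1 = 1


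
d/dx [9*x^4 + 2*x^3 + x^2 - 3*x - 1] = 36*x^3 + 6*x^2 + 2*x - 3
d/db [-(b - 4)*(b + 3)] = 1 - 2*b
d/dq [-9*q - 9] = -9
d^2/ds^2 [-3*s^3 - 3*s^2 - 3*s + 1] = -18*s - 6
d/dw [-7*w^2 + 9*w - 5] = 9 - 14*w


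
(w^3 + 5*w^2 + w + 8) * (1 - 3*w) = -3*w^4 - 14*w^3 + 2*w^2 - 23*w + 8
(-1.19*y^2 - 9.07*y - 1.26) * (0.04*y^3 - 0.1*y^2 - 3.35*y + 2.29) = -0.0476*y^5 - 0.2438*y^4 + 4.8431*y^3 + 27.7854*y^2 - 16.5493*y - 2.8854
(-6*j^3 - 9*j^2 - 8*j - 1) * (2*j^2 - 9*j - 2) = -12*j^5 + 36*j^4 + 77*j^3 + 88*j^2 + 25*j + 2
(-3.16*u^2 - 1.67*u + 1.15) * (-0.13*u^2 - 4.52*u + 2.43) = 0.4108*u^4 + 14.5003*u^3 - 0.279900000000001*u^2 - 9.2561*u + 2.7945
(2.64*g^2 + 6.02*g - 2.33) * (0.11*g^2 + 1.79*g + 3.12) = 0.2904*g^4 + 5.3878*g^3 + 18.7563*g^2 + 14.6117*g - 7.2696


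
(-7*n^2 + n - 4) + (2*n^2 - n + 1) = -5*n^2 - 3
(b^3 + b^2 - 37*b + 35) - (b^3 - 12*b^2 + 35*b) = 13*b^2 - 72*b + 35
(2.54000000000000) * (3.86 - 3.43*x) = 9.8044 - 8.7122*x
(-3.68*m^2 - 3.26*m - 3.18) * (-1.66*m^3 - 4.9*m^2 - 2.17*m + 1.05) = 6.1088*m^5 + 23.4436*m^4 + 29.2384*m^3 + 18.7922*m^2 + 3.4776*m - 3.339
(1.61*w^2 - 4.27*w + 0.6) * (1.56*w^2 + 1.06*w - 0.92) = 2.5116*w^4 - 4.9546*w^3 - 5.0714*w^2 + 4.5644*w - 0.552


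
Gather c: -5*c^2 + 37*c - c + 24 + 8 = -5*c^2 + 36*c + 32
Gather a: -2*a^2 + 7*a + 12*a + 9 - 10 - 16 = -2*a^2 + 19*a - 17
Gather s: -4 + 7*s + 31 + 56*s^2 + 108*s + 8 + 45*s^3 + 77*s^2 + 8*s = 45*s^3 + 133*s^2 + 123*s + 35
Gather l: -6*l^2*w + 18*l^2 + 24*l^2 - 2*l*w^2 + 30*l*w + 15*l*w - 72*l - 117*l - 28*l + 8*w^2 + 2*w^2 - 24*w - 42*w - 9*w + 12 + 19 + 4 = l^2*(42 - 6*w) + l*(-2*w^2 + 45*w - 217) + 10*w^2 - 75*w + 35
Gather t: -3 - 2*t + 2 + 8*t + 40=6*t + 39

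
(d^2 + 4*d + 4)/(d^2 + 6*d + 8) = (d + 2)/(d + 4)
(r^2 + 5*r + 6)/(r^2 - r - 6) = (r + 3)/(r - 3)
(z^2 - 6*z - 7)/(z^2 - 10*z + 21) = (z + 1)/(z - 3)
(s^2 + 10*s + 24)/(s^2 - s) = (s^2 + 10*s + 24)/(s*(s - 1))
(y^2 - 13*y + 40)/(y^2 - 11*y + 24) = (y - 5)/(y - 3)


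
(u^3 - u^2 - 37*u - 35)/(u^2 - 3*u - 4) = (u^2 - 2*u - 35)/(u - 4)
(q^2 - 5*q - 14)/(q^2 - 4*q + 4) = (q^2 - 5*q - 14)/(q^2 - 4*q + 4)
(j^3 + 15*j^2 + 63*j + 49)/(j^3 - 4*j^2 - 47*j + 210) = (j^2 + 8*j + 7)/(j^2 - 11*j + 30)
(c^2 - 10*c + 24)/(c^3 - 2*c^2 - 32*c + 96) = (c - 6)/(c^2 + 2*c - 24)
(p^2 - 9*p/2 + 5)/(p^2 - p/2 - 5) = (p - 2)/(p + 2)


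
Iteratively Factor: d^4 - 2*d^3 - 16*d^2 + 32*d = (d)*(d^3 - 2*d^2 - 16*d + 32) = d*(d - 4)*(d^2 + 2*d - 8) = d*(d - 4)*(d + 4)*(d - 2)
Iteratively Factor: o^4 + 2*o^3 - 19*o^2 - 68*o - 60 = (o + 2)*(o^3 - 19*o - 30) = (o - 5)*(o + 2)*(o^2 + 5*o + 6) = (o - 5)*(o + 2)*(o + 3)*(o + 2)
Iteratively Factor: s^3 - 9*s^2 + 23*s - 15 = (s - 5)*(s^2 - 4*s + 3) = (s - 5)*(s - 1)*(s - 3)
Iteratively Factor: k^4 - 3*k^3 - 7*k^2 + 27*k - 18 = (k - 1)*(k^3 - 2*k^2 - 9*k + 18) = (k - 1)*(k + 3)*(k^2 - 5*k + 6) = (k - 2)*(k - 1)*(k + 3)*(k - 3)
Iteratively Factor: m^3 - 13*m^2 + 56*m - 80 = (m - 4)*(m^2 - 9*m + 20) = (m - 5)*(m - 4)*(m - 4)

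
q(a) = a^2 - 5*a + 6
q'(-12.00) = -29.00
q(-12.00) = 210.00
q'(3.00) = 1.00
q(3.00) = 0.00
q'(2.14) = -0.72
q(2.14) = -0.12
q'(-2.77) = -10.54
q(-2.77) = 27.52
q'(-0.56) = -6.12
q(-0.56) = 9.11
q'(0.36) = -4.28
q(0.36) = 4.33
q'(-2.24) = -9.48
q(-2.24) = 22.22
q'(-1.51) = -8.02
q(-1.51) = 15.83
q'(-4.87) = -14.74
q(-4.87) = 54.07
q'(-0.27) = -5.54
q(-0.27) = 7.42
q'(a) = 2*a - 5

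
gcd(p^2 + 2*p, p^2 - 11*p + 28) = 1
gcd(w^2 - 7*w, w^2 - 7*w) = w^2 - 7*w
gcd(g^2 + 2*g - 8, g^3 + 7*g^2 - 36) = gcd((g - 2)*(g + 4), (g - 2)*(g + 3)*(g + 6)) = g - 2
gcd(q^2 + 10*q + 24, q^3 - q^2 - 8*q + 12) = 1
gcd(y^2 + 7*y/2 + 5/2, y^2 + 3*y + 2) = y + 1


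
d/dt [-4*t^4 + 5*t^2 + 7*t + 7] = -16*t^3 + 10*t + 7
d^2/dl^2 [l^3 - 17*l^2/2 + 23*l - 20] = 6*l - 17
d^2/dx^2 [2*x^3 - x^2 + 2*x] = 12*x - 2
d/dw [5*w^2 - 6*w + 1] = 10*w - 6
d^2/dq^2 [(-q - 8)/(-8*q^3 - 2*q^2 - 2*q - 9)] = 4*(2*(q + 8)*(12*q^2 + 2*q + 1)^2 - (12*q^2 + 2*q + (q + 8)*(12*q + 1) + 1)*(8*q^3 + 2*q^2 + 2*q + 9))/(8*q^3 + 2*q^2 + 2*q + 9)^3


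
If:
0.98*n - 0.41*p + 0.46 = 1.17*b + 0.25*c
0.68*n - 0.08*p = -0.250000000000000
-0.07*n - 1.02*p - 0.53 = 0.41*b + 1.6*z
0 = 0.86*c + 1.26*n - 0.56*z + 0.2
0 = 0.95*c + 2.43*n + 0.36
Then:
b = 0.30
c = 1.09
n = -0.57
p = -1.76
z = 0.74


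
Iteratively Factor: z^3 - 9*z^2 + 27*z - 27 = (z - 3)*(z^2 - 6*z + 9) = (z - 3)^2*(z - 3)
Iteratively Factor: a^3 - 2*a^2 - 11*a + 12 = (a - 4)*(a^2 + 2*a - 3) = (a - 4)*(a - 1)*(a + 3)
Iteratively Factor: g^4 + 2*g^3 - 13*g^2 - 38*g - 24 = (g + 2)*(g^3 - 13*g - 12) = (g + 1)*(g + 2)*(g^2 - g - 12) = (g + 1)*(g + 2)*(g + 3)*(g - 4)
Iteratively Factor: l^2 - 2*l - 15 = (l + 3)*(l - 5)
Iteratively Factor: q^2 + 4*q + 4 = (q + 2)*(q + 2)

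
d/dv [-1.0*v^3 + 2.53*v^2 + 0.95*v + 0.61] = -3.0*v^2 + 5.06*v + 0.95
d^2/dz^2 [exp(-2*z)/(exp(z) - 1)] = 4*exp(-2*z)/(exp(z) - 1) + 5/(exp(z) - 1)^3 - 3*exp(-z)/(exp(z) - 1)^3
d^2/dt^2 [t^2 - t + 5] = 2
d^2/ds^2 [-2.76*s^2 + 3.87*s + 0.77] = -5.52000000000000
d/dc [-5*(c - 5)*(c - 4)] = 45 - 10*c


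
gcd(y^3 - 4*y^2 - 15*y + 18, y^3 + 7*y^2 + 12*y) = y + 3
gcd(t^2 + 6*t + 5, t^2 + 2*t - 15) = t + 5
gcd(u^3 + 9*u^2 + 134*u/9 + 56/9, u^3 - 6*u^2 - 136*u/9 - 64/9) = u^2 + 2*u + 8/9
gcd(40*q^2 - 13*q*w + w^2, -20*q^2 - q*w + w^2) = 5*q - w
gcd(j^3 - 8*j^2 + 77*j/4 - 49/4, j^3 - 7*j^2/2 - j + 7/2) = j^2 - 9*j/2 + 7/2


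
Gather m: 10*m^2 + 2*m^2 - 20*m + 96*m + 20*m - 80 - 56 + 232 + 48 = 12*m^2 + 96*m + 144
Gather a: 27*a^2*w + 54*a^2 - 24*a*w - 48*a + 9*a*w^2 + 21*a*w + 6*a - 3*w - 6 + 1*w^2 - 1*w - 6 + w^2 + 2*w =a^2*(27*w + 54) + a*(9*w^2 - 3*w - 42) + 2*w^2 - 2*w - 12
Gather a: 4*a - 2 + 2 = 4*a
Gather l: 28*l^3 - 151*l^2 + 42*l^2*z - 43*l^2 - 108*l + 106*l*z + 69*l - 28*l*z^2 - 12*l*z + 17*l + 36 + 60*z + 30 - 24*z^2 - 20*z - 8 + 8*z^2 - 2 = 28*l^3 + l^2*(42*z - 194) + l*(-28*z^2 + 94*z - 22) - 16*z^2 + 40*z + 56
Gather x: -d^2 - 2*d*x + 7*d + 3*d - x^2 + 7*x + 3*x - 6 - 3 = -d^2 + 10*d - x^2 + x*(10 - 2*d) - 9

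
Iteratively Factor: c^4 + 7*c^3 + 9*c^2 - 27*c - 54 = (c + 3)*(c^3 + 4*c^2 - 3*c - 18) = (c - 2)*(c + 3)*(c^2 + 6*c + 9) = (c - 2)*(c + 3)^2*(c + 3)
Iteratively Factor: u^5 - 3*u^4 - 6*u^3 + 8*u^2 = (u - 1)*(u^4 - 2*u^3 - 8*u^2) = u*(u - 1)*(u^3 - 2*u^2 - 8*u) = u*(u - 4)*(u - 1)*(u^2 + 2*u) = u^2*(u - 4)*(u - 1)*(u + 2)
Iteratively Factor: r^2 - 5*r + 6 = (r - 3)*(r - 2)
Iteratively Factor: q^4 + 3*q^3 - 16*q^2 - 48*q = (q + 3)*(q^3 - 16*q) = (q + 3)*(q + 4)*(q^2 - 4*q) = (q - 4)*(q + 3)*(q + 4)*(q)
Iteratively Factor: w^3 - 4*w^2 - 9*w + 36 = (w - 3)*(w^2 - w - 12) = (w - 3)*(w + 3)*(w - 4)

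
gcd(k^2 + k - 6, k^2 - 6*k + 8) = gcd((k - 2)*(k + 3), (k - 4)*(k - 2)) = k - 2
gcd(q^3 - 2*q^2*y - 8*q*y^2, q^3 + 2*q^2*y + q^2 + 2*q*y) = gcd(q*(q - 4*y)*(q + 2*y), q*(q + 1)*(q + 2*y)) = q^2 + 2*q*y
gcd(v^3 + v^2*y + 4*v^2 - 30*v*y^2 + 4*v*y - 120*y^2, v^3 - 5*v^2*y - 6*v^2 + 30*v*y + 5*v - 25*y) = -v + 5*y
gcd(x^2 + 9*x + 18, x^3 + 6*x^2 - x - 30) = x + 3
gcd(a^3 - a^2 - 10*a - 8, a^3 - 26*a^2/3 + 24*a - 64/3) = a - 4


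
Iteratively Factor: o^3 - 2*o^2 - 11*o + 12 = (o - 4)*(o^2 + 2*o - 3) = (o - 4)*(o - 1)*(o + 3)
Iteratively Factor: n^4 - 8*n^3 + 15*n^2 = (n)*(n^3 - 8*n^2 + 15*n) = n*(n - 3)*(n^2 - 5*n) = n^2*(n - 3)*(n - 5)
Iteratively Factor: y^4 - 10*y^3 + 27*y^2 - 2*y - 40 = (y + 1)*(y^3 - 11*y^2 + 38*y - 40) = (y - 2)*(y + 1)*(y^2 - 9*y + 20) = (y - 5)*(y - 2)*(y + 1)*(y - 4)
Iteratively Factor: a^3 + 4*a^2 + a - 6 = (a - 1)*(a^2 + 5*a + 6) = (a - 1)*(a + 3)*(a + 2)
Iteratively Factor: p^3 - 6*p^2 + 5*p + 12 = (p - 3)*(p^2 - 3*p - 4) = (p - 4)*(p - 3)*(p + 1)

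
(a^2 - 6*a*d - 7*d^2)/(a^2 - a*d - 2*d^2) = (a - 7*d)/(a - 2*d)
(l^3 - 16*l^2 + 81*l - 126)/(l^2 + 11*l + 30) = (l^3 - 16*l^2 + 81*l - 126)/(l^2 + 11*l + 30)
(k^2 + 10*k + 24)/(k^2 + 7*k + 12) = (k + 6)/(k + 3)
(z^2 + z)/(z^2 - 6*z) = (z + 1)/(z - 6)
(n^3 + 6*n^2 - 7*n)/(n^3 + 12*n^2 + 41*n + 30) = n*(n^2 + 6*n - 7)/(n^3 + 12*n^2 + 41*n + 30)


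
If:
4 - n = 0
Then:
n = 4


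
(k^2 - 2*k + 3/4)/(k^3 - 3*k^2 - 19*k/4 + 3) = (2*k - 3)/(2*k^2 - 5*k - 12)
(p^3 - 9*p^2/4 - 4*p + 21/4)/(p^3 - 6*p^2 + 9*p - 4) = (4*p^2 - 5*p - 21)/(4*(p^2 - 5*p + 4))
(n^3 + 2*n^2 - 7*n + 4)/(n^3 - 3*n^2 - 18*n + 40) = (n^2 - 2*n + 1)/(n^2 - 7*n + 10)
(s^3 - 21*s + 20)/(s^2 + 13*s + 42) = (s^3 - 21*s + 20)/(s^2 + 13*s + 42)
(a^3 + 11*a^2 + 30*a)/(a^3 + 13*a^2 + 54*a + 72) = a*(a + 5)/(a^2 + 7*a + 12)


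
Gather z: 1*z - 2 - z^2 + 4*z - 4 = -z^2 + 5*z - 6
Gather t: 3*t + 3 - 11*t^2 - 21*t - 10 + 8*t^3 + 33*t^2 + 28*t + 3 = 8*t^3 + 22*t^2 + 10*t - 4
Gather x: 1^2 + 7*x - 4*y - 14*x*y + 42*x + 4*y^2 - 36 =x*(49 - 14*y) + 4*y^2 - 4*y - 35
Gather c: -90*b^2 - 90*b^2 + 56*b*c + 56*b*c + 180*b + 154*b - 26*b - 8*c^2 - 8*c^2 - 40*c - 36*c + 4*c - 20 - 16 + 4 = -180*b^2 + 308*b - 16*c^2 + c*(112*b - 72) - 32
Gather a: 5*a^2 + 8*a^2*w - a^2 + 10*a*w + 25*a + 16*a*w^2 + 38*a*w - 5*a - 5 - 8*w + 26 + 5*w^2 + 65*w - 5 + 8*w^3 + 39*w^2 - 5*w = a^2*(8*w + 4) + a*(16*w^2 + 48*w + 20) + 8*w^3 + 44*w^2 + 52*w + 16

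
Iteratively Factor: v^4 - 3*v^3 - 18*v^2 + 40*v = (v - 5)*(v^3 + 2*v^2 - 8*v) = (v - 5)*(v + 4)*(v^2 - 2*v) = (v - 5)*(v - 2)*(v + 4)*(v)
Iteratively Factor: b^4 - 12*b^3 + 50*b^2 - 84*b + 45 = (b - 1)*(b^3 - 11*b^2 + 39*b - 45) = (b - 5)*(b - 1)*(b^2 - 6*b + 9) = (b - 5)*(b - 3)*(b - 1)*(b - 3)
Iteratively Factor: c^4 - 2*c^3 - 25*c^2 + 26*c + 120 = (c + 2)*(c^3 - 4*c^2 - 17*c + 60) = (c - 3)*(c + 2)*(c^2 - c - 20) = (c - 3)*(c + 2)*(c + 4)*(c - 5)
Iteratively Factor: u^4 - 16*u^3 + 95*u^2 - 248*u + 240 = (u - 4)*(u^3 - 12*u^2 + 47*u - 60) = (u - 4)*(u - 3)*(u^2 - 9*u + 20) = (u - 4)^2*(u - 3)*(u - 5)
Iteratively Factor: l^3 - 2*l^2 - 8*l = (l + 2)*(l^2 - 4*l) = l*(l + 2)*(l - 4)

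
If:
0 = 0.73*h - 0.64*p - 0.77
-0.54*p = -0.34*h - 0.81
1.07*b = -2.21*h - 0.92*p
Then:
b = -15.08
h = 5.29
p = 4.83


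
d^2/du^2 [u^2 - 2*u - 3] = 2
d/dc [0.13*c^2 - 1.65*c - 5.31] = 0.26*c - 1.65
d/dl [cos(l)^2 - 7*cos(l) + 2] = (7 - 2*cos(l))*sin(l)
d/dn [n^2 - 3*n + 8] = 2*n - 3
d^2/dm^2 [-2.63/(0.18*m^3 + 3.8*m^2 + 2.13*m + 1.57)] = ((2.8404*m + 19.988)*(0.18*m^3 + 3.8*m^2 + 2.13*m + 1.57) - 2.63*(0.54*m^2 + 7.6*m + 2.13)*(1.08*m^2 + 15.2*m + 4.26))/(0.18*m^3 + 3.8*m^2 + 2.13*m + 1.57)^3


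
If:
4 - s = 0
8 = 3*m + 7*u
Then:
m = 8/3 - 7*u/3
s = 4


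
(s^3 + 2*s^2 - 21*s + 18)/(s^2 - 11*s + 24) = (s^2 + 5*s - 6)/(s - 8)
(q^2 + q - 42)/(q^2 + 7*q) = (q - 6)/q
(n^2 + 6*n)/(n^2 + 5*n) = (n + 6)/(n + 5)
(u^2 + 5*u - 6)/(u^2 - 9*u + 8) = (u + 6)/(u - 8)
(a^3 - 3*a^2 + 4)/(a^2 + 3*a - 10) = (a^2 - a - 2)/(a + 5)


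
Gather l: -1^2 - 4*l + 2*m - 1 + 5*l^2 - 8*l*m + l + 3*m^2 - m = 5*l^2 + l*(-8*m - 3) + 3*m^2 + m - 2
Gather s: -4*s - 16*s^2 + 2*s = -16*s^2 - 2*s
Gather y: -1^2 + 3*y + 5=3*y + 4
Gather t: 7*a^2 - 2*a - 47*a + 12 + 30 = 7*a^2 - 49*a + 42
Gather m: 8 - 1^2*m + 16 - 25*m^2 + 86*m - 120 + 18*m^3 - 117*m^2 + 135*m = 18*m^3 - 142*m^2 + 220*m - 96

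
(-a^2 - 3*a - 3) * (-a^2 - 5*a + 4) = a^4 + 8*a^3 + 14*a^2 + 3*a - 12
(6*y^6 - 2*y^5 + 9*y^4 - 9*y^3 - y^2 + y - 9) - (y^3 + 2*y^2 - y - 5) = 6*y^6 - 2*y^5 + 9*y^4 - 10*y^3 - 3*y^2 + 2*y - 4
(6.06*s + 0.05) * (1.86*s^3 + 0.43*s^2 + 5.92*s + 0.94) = 11.2716*s^4 + 2.6988*s^3 + 35.8967*s^2 + 5.9924*s + 0.047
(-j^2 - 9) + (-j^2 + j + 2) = -2*j^2 + j - 7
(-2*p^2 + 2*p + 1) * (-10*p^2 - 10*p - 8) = 20*p^4 - 14*p^2 - 26*p - 8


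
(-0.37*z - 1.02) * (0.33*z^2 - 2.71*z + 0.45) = -0.1221*z^3 + 0.6661*z^2 + 2.5977*z - 0.459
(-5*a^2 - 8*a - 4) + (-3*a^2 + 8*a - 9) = -8*a^2 - 13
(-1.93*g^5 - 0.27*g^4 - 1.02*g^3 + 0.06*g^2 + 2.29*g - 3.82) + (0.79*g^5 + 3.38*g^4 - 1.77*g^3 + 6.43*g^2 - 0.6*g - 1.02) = -1.14*g^5 + 3.11*g^4 - 2.79*g^3 + 6.49*g^2 + 1.69*g - 4.84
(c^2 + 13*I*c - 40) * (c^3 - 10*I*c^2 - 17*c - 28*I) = c^5 + 3*I*c^4 + 73*c^3 + 151*I*c^2 + 1044*c + 1120*I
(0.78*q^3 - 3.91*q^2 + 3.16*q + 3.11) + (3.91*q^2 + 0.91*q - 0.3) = 0.78*q^3 + 4.07*q + 2.81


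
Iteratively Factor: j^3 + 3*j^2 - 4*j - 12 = (j + 2)*(j^2 + j - 6) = (j - 2)*(j + 2)*(j + 3)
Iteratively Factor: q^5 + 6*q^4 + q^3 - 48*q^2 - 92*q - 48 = (q + 2)*(q^4 + 4*q^3 - 7*q^2 - 34*q - 24) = (q + 2)*(q + 4)*(q^3 - 7*q - 6) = (q + 1)*(q + 2)*(q + 4)*(q^2 - q - 6) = (q - 3)*(q + 1)*(q + 2)*(q + 4)*(q + 2)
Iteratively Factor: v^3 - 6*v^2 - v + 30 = (v - 3)*(v^2 - 3*v - 10) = (v - 5)*(v - 3)*(v + 2)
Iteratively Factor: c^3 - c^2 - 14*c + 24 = (c - 3)*(c^2 + 2*c - 8) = (c - 3)*(c - 2)*(c + 4)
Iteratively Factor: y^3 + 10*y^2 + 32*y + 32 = (y + 2)*(y^2 + 8*y + 16) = (y + 2)*(y + 4)*(y + 4)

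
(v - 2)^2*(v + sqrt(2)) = v^3 - 4*v^2 + sqrt(2)*v^2 - 4*sqrt(2)*v + 4*v + 4*sqrt(2)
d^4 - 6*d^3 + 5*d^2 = d^2*(d - 5)*(d - 1)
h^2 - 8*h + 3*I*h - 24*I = (h - 8)*(h + 3*I)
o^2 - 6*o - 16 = (o - 8)*(o + 2)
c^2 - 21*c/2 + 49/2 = (c - 7)*(c - 7/2)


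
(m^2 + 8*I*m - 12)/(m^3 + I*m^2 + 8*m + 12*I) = (m + 6*I)/(m^2 - I*m + 6)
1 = 1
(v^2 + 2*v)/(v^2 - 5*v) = (v + 2)/(v - 5)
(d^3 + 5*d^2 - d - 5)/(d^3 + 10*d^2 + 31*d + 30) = (d^2 - 1)/(d^2 + 5*d + 6)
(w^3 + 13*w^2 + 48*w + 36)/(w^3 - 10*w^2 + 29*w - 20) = (w^3 + 13*w^2 + 48*w + 36)/(w^3 - 10*w^2 + 29*w - 20)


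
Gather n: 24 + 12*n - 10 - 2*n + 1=10*n + 15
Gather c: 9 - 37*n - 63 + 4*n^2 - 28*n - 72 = 4*n^2 - 65*n - 126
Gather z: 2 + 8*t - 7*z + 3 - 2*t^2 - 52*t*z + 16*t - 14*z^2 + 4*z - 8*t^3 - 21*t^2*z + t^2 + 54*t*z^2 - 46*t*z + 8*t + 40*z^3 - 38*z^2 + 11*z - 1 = -8*t^3 - t^2 + 32*t + 40*z^3 + z^2*(54*t - 52) + z*(-21*t^2 - 98*t + 8) + 4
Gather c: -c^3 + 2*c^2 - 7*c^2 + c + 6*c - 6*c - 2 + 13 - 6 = -c^3 - 5*c^2 + c + 5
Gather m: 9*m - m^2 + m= -m^2 + 10*m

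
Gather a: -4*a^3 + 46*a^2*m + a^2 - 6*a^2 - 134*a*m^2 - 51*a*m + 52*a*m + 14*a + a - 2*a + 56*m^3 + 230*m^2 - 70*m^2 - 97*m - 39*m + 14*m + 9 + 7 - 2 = -4*a^3 + a^2*(46*m - 5) + a*(-134*m^2 + m + 13) + 56*m^3 + 160*m^2 - 122*m + 14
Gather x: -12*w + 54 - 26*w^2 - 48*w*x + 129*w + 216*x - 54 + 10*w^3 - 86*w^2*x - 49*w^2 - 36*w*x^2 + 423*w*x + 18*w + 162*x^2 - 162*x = 10*w^3 - 75*w^2 + 135*w + x^2*(162 - 36*w) + x*(-86*w^2 + 375*w + 54)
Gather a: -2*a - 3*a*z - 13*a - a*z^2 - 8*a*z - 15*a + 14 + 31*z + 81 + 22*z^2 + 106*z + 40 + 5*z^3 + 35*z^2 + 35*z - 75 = a*(-z^2 - 11*z - 30) + 5*z^3 + 57*z^2 + 172*z + 60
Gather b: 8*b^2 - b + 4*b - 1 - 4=8*b^2 + 3*b - 5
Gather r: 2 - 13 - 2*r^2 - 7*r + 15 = -2*r^2 - 7*r + 4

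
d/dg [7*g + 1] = 7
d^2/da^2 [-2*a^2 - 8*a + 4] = -4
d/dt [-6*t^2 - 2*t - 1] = -12*t - 2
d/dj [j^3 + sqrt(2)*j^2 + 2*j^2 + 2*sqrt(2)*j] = 3*j^2 + 2*sqrt(2)*j + 4*j + 2*sqrt(2)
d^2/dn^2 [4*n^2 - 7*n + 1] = 8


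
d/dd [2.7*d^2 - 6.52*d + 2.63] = 5.4*d - 6.52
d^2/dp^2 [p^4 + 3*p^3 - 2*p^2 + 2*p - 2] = 12*p^2 + 18*p - 4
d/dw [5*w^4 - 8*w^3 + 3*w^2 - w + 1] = 20*w^3 - 24*w^2 + 6*w - 1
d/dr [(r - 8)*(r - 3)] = 2*r - 11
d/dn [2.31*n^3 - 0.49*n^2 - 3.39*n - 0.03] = 6.93*n^2 - 0.98*n - 3.39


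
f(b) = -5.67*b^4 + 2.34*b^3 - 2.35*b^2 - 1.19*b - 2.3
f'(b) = -22.68*b^3 + 7.02*b^2 - 4.7*b - 1.19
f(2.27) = -140.29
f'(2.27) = -240.98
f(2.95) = -395.60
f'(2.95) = -536.21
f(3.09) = -476.29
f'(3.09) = -617.83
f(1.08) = -11.09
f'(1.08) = -26.65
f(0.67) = -4.59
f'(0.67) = -8.01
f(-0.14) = -2.19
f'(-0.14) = -0.33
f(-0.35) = -2.36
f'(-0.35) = 2.29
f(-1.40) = -33.44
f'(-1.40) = 81.38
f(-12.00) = -121943.06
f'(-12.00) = 40257.13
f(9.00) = -35698.37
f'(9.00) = -16008.59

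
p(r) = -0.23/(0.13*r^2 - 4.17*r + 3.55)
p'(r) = -0.23*(4.17 - 0.26*r)/(0.13*r^2 - 4.17*r + 3.55)^2 = (0.0598*r - 0.9591)/(0.13*r^2 - 4.17*r + 3.55)^2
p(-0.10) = -0.06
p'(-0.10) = -0.06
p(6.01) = 0.01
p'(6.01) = -0.00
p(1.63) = 0.08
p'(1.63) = -0.10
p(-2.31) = -0.02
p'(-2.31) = -0.01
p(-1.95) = -0.02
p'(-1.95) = -0.01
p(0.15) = -0.08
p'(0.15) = -0.11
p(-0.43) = -0.04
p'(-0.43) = -0.03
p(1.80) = 0.07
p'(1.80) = -0.07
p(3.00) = 0.03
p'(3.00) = -0.01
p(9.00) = 0.01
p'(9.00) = -0.00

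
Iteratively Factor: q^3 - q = (q + 1)*(q^2 - q) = (q - 1)*(q + 1)*(q)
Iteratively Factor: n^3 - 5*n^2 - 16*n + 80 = (n + 4)*(n^2 - 9*n + 20) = (n - 5)*(n + 4)*(n - 4)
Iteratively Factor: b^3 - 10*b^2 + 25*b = (b - 5)*(b^2 - 5*b) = b*(b - 5)*(b - 5)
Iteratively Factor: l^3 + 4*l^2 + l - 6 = (l - 1)*(l^2 + 5*l + 6) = (l - 1)*(l + 3)*(l + 2)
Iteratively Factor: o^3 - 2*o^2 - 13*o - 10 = (o + 2)*(o^2 - 4*o - 5) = (o - 5)*(o + 2)*(o + 1)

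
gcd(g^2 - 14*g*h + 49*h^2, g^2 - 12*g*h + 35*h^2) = g - 7*h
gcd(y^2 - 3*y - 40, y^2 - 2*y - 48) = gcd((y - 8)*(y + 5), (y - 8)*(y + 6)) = y - 8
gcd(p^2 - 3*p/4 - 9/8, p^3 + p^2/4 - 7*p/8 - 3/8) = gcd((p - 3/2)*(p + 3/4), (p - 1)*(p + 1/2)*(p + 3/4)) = p + 3/4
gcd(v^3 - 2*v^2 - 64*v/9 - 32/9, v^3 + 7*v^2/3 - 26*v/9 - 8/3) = v + 2/3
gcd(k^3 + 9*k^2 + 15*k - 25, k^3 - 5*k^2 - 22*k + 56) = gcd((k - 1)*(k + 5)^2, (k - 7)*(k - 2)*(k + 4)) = 1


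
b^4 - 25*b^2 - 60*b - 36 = (b - 6)*(b + 1)*(b + 2)*(b + 3)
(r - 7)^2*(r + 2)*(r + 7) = r^4 - 5*r^3 - 63*r^2 + 245*r + 686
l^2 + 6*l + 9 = (l + 3)^2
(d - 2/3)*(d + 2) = d^2 + 4*d/3 - 4/3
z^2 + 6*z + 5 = (z + 1)*(z + 5)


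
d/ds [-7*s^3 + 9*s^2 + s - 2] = -21*s^2 + 18*s + 1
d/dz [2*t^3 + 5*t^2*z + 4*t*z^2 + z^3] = 5*t^2 + 8*t*z + 3*z^2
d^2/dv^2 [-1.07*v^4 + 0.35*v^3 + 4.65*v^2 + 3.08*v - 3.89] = -12.84*v^2 + 2.1*v + 9.3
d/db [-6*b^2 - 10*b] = -12*b - 10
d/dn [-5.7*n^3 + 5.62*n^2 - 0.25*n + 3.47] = -17.1*n^2 + 11.24*n - 0.25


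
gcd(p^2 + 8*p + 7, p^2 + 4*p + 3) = p + 1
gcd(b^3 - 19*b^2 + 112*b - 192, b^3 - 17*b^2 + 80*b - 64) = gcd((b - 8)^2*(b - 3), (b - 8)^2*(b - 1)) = b^2 - 16*b + 64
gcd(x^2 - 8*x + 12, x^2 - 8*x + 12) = x^2 - 8*x + 12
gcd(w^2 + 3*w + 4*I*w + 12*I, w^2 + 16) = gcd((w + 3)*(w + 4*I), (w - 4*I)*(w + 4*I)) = w + 4*I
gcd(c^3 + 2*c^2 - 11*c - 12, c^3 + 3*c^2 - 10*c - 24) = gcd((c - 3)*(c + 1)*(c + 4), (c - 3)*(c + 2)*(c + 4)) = c^2 + c - 12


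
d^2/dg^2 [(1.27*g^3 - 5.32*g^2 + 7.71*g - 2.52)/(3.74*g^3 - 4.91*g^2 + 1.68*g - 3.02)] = (-5.6843418860808e-14*g^7 - 102.185028*g^6 + 599.188392000001*g^5 - 899.783412*g^4 + 55.7735780000003*g^3 + 1020.133752*g^2 - 662.510604*g + 41.703088)/(52.313624*g^9 - 206.037348*g^8 + 340.990386*g^7 - 430.201499*g^6 + 485.91696*g^5 - 373.844922*g^4 + 256.540776*g^3 - 159.914436*g^2 + 45.966816*g - 27.543608)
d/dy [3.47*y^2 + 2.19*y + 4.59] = 6.94*y + 2.19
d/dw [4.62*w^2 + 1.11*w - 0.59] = 9.24*w + 1.11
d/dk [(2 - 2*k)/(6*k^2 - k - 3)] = 2*(-6*k^2 + k + (k - 1)*(12*k - 1) + 3)/(-6*k^2 + k + 3)^2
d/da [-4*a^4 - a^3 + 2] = a^2*(-16*a - 3)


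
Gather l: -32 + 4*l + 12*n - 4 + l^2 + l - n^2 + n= l^2 + 5*l - n^2 + 13*n - 36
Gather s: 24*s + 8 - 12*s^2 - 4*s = -12*s^2 + 20*s + 8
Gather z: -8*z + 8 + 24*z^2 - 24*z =24*z^2 - 32*z + 8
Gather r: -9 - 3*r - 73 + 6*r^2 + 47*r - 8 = 6*r^2 + 44*r - 90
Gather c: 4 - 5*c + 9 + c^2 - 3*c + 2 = c^2 - 8*c + 15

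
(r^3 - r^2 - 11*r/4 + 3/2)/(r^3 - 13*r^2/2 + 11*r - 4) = (r + 3/2)/(r - 4)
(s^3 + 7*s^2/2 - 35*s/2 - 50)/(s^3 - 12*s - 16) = (2*s^2 + 15*s + 25)/(2*(s^2 + 4*s + 4))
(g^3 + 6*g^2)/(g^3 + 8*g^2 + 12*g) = g/(g + 2)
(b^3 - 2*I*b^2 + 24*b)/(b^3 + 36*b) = (b + 4*I)/(b + 6*I)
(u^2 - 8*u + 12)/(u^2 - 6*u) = (u - 2)/u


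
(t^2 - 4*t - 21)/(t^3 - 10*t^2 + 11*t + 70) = (t + 3)/(t^2 - 3*t - 10)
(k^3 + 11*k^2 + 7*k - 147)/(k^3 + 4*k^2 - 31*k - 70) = (k^2 + 4*k - 21)/(k^2 - 3*k - 10)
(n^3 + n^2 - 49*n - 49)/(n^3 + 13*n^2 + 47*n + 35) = (n - 7)/(n + 5)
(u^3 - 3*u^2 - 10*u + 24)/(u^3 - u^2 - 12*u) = (u - 2)/u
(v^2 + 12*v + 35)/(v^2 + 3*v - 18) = (v^2 + 12*v + 35)/(v^2 + 3*v - 18)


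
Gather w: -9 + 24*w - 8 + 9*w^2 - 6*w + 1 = 9*w^2 + 18*w - 16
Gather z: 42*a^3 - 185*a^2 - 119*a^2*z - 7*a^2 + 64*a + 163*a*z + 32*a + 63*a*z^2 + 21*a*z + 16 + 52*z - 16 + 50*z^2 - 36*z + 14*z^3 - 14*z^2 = 42*a^3 - 192*a^2 + 96*a + 14*z^3 + z^2*(63*a + 36) + z*(-119*a^2 + 184*a + 16)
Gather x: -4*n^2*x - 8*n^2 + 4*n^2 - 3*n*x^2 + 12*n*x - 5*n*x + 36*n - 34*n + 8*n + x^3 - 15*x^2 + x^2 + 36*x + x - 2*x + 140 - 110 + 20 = -4*n^2 + 10*n + x^3 + x^2*(-3*n - 14) + x*(-4*n^2 + 7*n + 35) + 50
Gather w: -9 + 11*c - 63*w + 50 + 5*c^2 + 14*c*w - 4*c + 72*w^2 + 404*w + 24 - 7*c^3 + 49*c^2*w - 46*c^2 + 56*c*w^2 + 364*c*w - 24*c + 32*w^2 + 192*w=-7*c^3 - 41*c^2 - 17*c + w^2*(56*c + 104) + w*(49*c^2 + 378*c + 533) + 65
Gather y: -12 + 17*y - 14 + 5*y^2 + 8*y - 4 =5*y^2 + 25*y - 30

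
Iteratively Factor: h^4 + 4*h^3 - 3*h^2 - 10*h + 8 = (h - 1)*(h^3 + 5*h^2 + 2*h - 8) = (h - 1)*(h + 4)*(h^2 + h - 2) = (h - 1)*(h + 2)*(h + 4)*(h - 1)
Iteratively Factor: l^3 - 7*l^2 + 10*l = (l - 5)*(l^2 - 2*l) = l*(l - 5)*(l - 2)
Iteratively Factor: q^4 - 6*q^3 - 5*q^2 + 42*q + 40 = (q + 1)*(q^3 - 7*q^2 + 2*q + 40) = (q - 5)*(q + 1)*(q^2 - 2*q - 8) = (q - 5)*(q + 1)*(q + 2)*(q - 4)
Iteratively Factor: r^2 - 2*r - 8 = (r + 2)*(r - 4)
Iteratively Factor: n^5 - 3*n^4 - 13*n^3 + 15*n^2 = (n - 5)*(n^4 + 2*n^3 - 3*n^2) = (n - 5)*(n + 3)*(n^3 - n^2) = n*(n - 5)*(n + 3)*(n^2 - n) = n^2*(n - 5)*(n + 3)*(n - 1)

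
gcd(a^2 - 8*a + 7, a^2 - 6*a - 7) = a - 7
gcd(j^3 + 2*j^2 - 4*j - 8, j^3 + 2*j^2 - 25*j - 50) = j + 2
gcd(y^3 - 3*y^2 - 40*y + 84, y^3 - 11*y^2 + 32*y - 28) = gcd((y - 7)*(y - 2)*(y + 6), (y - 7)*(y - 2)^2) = y^2 - 9*y + 14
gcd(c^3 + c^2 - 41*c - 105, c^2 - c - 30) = c + 5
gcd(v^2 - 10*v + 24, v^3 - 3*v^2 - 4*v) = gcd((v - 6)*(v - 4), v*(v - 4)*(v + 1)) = v - 4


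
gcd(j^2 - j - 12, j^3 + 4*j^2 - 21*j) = 1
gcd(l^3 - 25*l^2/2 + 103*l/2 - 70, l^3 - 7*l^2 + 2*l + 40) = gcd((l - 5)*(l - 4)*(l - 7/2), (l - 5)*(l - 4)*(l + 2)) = l^2 - 9*l + 20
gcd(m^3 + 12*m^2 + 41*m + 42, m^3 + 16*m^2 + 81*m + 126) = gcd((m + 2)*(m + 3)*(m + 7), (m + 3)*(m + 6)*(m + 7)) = m^2 + 10*m + 21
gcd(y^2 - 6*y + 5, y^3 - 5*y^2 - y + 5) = y^2 - 6*y + 5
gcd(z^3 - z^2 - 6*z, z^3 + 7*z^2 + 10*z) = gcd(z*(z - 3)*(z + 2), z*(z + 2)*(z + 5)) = z^2 + 2*z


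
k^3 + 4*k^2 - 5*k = k*(k - 1)*(k + 5)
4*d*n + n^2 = n*(4*d + n)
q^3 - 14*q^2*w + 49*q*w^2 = q*(q - 7*w)^2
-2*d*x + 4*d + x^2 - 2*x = (-2*d + x)*(x - 2)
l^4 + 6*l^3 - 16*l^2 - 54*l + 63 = (l - 3)*(l - 1)*(l + 3)*(l + 7)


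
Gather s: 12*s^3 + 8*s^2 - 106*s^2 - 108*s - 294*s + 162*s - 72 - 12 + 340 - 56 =12*s^3 - 98*s^2 - 240*s + 200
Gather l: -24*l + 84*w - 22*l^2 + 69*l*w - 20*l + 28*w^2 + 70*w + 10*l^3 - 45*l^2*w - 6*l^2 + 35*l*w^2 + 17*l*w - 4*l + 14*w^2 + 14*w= 10*l^3 + l^2*(-45*w - 28) + l*(35*w^2 + 86*w - 48) + 42*w^2 + 168*w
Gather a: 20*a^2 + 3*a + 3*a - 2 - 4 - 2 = 20*a^2 + 6*a - 8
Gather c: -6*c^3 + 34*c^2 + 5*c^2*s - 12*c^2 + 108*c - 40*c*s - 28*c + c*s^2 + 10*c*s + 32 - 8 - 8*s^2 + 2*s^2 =-6*c^3 + c^2*(5*s + 22) + c*(s^2 - 30*s + 80) - 6*s^2 + 24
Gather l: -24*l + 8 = 8 - 24*l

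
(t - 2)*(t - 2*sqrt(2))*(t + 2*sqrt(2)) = t^3 - 2*t^2 - 8*t + 16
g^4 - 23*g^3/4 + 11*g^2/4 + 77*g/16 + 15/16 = (g - 5)*(g - 3/2)*(g + 1/4)*(g + 1/2)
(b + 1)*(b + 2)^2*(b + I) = b^4 + 5*b^3 + I*b^3 + 8*b^2 + 5*I*b^2 + 4*b + 8*I*b + 4*I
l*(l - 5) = l^2 - 5*l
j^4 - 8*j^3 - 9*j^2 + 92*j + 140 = (j - 7)*(j - 5)*(j + 2)^2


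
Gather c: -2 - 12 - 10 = -24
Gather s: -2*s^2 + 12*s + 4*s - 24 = -2*s^2 + 16*s - 24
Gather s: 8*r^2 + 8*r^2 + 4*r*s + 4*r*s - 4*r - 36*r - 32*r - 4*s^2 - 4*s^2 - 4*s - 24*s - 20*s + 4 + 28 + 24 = 16*r^2 - 72*r - 8*s^2 + s*(8*r - 48) + 56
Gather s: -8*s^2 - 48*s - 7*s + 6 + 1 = -8*s^2 - 55*s + 7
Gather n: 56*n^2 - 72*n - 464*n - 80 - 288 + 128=56*n^2 - 536*n - 240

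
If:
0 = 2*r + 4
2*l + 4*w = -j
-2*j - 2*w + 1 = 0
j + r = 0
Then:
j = 2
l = 2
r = -2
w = -3/2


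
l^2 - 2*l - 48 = (l - 8)*(l + 6)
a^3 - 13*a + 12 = (a - 3)*(a - 1)*(a + 4)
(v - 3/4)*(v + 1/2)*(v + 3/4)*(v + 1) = v^4 + 3*v^3/2 - v^2/16 - 27*v/32 - 9/32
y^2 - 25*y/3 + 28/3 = (y - 7)*(y - 4/3)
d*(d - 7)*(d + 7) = d^3 - 49*d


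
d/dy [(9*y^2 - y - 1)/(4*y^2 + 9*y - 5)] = (85*y^2 - 82*y + 14)/(16*y^4 + 72*y^3 + 41*y^2 - 90*y + 25)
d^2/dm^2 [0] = 0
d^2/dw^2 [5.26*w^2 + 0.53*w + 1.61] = 10.5200000000000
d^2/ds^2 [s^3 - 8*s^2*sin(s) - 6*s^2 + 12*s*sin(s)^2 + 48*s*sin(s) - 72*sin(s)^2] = 8*s^2*sin(s) - 48*s*sin(s) - 32*s*cos(s) + 24*s*cos(2*s) + 6*s - 16*sin(s) + 24*sin(2*s) + 96*cos(s) - 144*cos(2*s) - 12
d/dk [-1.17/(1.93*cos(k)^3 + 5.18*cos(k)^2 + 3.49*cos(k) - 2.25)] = (6.7743*sin(k)^2 - 12.1212*cos(k) - 10.8576)*sin(k)/(1.93*cos(k)^3 + 5.18*cos(k)^2 + 3.49*cos(k) - 2.25)^2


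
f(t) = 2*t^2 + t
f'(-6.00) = -23.00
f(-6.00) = 66.00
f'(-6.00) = -23.00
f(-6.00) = 66.00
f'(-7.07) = -27.28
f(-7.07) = 92.90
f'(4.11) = 17.44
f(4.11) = 37.89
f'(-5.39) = -20.56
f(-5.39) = 52.71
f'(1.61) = 7.44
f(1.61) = 6.79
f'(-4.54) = -17.16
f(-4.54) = 36.68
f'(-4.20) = -15.80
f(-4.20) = 31.08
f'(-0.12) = 0.52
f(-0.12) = -0.09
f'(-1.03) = -3.12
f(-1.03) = 1.09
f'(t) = 4*t + 1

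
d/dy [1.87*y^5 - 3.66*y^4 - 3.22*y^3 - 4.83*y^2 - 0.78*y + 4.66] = 9.35*y^4 - 14.64*y^3 - 9.66*y^2 - 9.66*y - 0.78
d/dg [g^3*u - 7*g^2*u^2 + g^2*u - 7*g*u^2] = u*(3*g^2 - 14*g*u + 2*g - 7*u)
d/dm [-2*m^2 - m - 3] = -4*m - 1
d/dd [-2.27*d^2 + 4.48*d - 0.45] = 4.48 - 4.54*d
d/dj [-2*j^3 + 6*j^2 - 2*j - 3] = -6*j^2 + 12*j - 2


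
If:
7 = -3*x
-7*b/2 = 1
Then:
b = -2/7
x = -7/3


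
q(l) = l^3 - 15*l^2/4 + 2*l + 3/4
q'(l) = 3*l^2 - 15*l/2 + 2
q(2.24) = -2.35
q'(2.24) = 0.25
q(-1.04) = -6.51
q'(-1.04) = 13.04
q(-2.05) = -27.72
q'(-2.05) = 29.98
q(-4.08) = -137.75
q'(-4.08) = 82.54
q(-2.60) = -47.38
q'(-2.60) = 41.78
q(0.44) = 0.99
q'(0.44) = -0.72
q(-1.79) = -20.58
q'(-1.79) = 25.04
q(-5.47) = -286.06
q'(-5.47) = 132.79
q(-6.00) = -362.25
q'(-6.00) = 155.00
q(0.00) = 0.75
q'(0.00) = 2.00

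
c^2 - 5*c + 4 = (c - 4)*(c - 1)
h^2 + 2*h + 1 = (h + 1)^2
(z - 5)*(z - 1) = z^2 - 6*z + 5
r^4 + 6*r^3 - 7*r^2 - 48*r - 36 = (r - 3)*(r + 1)*(r + 2)*(r + 6)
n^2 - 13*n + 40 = (n - 8)*(n - 5)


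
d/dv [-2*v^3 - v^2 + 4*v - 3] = -6*v^2 - 2*v + 4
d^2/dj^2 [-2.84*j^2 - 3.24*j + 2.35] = -5.68000000000000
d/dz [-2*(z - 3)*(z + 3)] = -4*z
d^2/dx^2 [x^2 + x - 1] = 2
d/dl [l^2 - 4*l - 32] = 2*l - 4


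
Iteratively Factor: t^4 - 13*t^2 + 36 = (t - 2)*(t^3 + 2*t^2 - 9*t - 18) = (t - 2)*(t + 3)*(t^2 - t - 6) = (t - 2)*(t + 2)*(t + 3)*(t - 3)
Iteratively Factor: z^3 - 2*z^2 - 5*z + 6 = (z - 3)*(z^2 + z - 2) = (z - 3)*(z + 2)*(z - 1)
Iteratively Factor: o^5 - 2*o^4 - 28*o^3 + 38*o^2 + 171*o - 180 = (o - 1)*(o^4 - o^3 - 29*o^2 + 9*o + 180) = (o - 1)*(o + 3)*(o^3 - 4*o^2 - 17*o + 60) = (o - 5)*(o - 1)*(o + 3)*(o^2 + o - 12) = (o - 5)*(o - 3)*(o - 1)*(o + 3)*(o + 4)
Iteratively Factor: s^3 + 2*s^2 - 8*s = (s - 2)*(s^2 + 4*s) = s*(s - 2)*(s + 4)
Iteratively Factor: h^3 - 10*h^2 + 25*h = (h)*(h^2 - 10*h + 25) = h*(h - 5)*(h - 5)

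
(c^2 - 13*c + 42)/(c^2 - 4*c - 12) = (c - 7)/(c + 2)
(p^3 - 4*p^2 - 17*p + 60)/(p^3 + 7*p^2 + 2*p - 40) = (p^2 - 8*p + 15)/(p^2 + 3*p - 10)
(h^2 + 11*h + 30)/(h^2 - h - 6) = (h^2 + 11*h + 30)/(h^2 - h - 6)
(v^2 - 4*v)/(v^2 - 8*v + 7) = v*(v - 4)/(v^2 - 8*v + 7)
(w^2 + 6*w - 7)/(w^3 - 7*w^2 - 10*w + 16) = (w + 7)/(w^2 - 6*w - 16)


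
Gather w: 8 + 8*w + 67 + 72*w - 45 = 80*w + 30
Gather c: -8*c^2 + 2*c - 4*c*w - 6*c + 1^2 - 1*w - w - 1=-8*c^2 + c*(-4*w - 4) - 2*w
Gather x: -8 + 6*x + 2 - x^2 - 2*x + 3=-x^2 + 4*x - 3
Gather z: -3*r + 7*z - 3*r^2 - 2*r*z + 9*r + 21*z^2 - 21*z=-3*r^2 + 6*r + 21*z^2 + z*(-2*r - 14)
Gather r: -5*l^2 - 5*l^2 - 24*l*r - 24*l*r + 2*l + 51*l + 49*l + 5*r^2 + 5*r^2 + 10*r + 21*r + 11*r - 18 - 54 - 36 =-10*l^2 + 102*l + 10*r^2 + r*(42 - 48*l) - 108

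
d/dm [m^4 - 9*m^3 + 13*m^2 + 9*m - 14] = 4*m^3 - 27*m^2 + 26*m + 9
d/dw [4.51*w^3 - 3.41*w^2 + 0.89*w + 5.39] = 13.53*w^2 - 6.82*w + 0.89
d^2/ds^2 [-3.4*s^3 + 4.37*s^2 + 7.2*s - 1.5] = 8.74 - 20.4*s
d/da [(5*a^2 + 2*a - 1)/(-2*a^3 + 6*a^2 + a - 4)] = (10*a^4 + 8*a^3 - 13*a^2 - 28*a - 7)/(4*a^6 - 24*a^5 + 32*a^4 + 28*a^3 - 47*a^2 - 8*a + 16)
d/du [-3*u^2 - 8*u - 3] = -6*u - 8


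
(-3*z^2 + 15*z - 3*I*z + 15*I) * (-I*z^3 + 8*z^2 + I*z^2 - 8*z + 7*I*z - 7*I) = 3*I*z^5 - 27*z^4 - 18*I*z^4 + 162*z^3 - 30*I*z^3 - 114*z^2 + 270*I*z^2 - 126*z - 225*I*z + 105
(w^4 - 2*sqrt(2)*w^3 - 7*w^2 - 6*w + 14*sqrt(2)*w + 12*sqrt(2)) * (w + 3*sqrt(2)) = w^5 + sqrt(2)*w^4 - 19*w^3 - 7*sqrt(2)*w^2 - 6*w^2 - 6*sqrt(2)*w + 84*w + 72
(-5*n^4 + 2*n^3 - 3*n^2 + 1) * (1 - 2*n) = 10*n^5 - 9*n^4 + 8*n^3 - 3*n^2 - 2*n + 1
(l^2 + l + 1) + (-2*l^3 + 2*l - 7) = -2*l^3 + l^2 + 3*l - 6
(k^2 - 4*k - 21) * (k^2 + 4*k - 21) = k^4 - 58*k^2 + 441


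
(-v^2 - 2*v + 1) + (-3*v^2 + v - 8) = -4*v^2 - v - 7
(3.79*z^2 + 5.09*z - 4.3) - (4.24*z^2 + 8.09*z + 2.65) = -0.45*z^2 - 3.0*z - 6.95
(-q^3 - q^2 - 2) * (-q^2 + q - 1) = q^5 + 3*q^2 - 2*q + 2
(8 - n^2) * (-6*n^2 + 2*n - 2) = 6*n^4 - 2*n^3 - 46*n^2 + 16*n - 16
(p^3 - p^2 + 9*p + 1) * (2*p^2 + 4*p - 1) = 2*p^5 + 2*p^4 + 13*p^3 + 39*p^2 - 5*p - 1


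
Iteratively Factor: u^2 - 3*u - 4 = (u + 1)*(u - 4)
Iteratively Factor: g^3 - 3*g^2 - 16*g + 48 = (g - 4)*(g^2 + g - 12) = (g - 4)*(g - 3)*(g + 4)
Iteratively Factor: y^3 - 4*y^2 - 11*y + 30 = (y + 3)*(y^2 - 7*y + 10) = (y - 5)*(y + 3)*(y - 2)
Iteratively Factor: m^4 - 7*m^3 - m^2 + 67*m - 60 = (m - 4)*(m^3 - 3*m^2 - 13*m + 15) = (m - 4)*(m - 1)*(m^2 - 2*m - 15) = (m - 5)*(m - 4)*(m - 1)*(m + 3)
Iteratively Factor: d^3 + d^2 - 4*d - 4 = (d + 1)*(d^2 - 4) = (d - 2)*(d + 1)*(d + 2)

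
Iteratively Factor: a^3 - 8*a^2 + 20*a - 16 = (a - 2)*(a^2 - 6*a + 8) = (a - 4)*(a - 2)*(a - 2)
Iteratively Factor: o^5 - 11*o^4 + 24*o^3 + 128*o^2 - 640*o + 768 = (o - 3)*(o^4 - 8*o^3 + 128*o - 256) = (o - 4)*(o - 3)*(o^3 - 4*o^2 - 16*o + 64) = (o - 4)^2*(o - 3)*(o^2 - 16) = (o - 4)^2*(o - 3)*(o + 4)*(o - 4)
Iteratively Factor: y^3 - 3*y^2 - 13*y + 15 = (y - 1)*(y^2 - 2*y - 15) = (y - 1)*(y + 3)*(y - 5)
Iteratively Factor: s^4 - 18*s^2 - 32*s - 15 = (s - 5)*(s^3 + 5*s^2 + 7*s + 3) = (s - 5)*(s + 3)*(s^2 + 2*s + 1) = (s - 5)*(s + 1)*(s + 3)*(s + 1)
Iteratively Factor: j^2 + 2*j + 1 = (j + 1)*(j + 1)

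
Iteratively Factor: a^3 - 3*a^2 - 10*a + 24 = (a + 3)*(a^2 - 6*a + 8) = (a - 2)*(a + 3)*(a - 4)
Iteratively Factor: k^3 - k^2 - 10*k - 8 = (k + 1)*(k^2 - 2*k - 8) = (k + 1)*(k + 2)*(k - 4)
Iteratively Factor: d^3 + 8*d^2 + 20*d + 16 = (d + 2)*(d^2 + 6*d + 8) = (d + 2)*(d + 4)*(d + 2)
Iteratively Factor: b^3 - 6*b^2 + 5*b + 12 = (b - 3)*(b^2 - 3*b - 4) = (b - 4)*(b - 3)*(b + 1)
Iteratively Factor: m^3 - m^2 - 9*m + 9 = (m - 3)*(m^2 + 2*m - 3) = (m - 3)*(m + 3)*(m - 1)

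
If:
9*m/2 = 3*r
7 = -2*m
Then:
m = -7/2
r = -21/4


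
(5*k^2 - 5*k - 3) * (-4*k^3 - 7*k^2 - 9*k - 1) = -20*k^5 - 15*k^4 + 2*k^3 + 61*k^2 + 32*k + 3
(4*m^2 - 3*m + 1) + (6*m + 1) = 4*m^2 + 3*m + 2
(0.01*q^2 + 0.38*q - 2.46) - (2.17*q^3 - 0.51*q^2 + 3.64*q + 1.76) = -2.17*q^3 + 0.52*q^2 - 3.26*q - 4.22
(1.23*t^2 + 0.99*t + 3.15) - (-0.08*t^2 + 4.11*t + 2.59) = 1.31*t^2 - 3.12*t + 0.56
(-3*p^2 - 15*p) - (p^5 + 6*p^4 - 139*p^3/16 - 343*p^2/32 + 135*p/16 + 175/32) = -p^5 - 6*p^4 + 139*p^3/16 + 247*p^2/32 - 375*p/16 - 175/32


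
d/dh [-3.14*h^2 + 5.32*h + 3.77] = 5.32 - 6.28*h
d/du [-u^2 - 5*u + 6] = -2*u - 5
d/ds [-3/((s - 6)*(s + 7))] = 3*(2*s + 1)/((s - 6)^2*(s + 7)^2)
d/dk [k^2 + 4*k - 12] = 2*k + 4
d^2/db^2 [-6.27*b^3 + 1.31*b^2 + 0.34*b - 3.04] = 2.62 - 37.62*b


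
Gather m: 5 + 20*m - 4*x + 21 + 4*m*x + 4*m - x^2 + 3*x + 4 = m*(4*x + 24) - x^2 - x + 30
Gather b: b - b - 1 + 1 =0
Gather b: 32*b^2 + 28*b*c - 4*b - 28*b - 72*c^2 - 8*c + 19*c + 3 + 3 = 32*b^2 + b*(28*c - 32) - 72*c^2 + 11*c + 6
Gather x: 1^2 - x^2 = 1 - x^2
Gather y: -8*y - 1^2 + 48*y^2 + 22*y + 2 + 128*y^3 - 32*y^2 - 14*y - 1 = 128*y^3 + 16*y^2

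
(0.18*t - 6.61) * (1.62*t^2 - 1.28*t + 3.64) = 0.2916*t^3 - 10.9386*t^2 + 9.116*t - 24.0604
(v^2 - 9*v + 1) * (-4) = -4*v^2 + 36*v - 4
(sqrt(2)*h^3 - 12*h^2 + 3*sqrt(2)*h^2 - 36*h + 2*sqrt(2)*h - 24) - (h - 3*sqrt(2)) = sqrt(2)*h^3 - 12*h^2 + 3*sqrt(2)*h^2 - 37*h + 2*sqrt(2)*h - 24 + 3*sqrt(2)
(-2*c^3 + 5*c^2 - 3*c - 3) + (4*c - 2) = -2*c^3 + 5*c^2 + c - 5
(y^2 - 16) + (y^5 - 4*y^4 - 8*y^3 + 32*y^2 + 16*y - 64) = y^5 - 4*y^4 - 8*y^3 + 33*y^2 + 16*y - 80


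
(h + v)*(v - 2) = h*v - 2*h + v^2 - 2*v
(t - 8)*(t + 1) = t^2 - 7*t - 8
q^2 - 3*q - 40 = (q - 8)*(q + 5)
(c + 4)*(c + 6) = c^2 + 10*c + 24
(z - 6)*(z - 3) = z^2 - 9*z + 18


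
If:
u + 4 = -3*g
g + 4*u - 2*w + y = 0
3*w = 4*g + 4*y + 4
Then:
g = -5*y/41 - 56/41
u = 15*y/41 + 4/41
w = 48*y/41 - 20/41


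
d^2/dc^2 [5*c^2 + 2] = 10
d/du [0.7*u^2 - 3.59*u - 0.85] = 1.4*u - 3.59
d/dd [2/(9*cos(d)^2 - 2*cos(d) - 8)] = 4*(9*cos(d) - 1)*sin(d)/(-9*cos(d)^2 + 2*cos(d) + 8)^2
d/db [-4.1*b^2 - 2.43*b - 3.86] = -8.2*b - 2.43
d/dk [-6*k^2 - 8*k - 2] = -12*k - 8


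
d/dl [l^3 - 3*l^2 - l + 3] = 3*l^2 - 6*l - 1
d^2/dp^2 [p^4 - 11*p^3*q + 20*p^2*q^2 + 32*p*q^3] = 12*p^2 - 66*p*q + 40*q^2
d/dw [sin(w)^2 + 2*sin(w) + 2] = 2*(sin(w) + 1)*cos(w)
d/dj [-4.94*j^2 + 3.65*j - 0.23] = 3.65 - 9.88*j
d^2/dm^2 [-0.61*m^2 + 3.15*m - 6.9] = -1.22000000000000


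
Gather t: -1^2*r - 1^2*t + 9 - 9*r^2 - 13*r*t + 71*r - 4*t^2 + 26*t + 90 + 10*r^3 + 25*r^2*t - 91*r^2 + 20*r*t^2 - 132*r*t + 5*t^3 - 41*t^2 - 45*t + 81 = 10*r^3 - 100*r^2 + 70*r + 5*t^3 + t^2*(20*r - 45) + t*(25*r^2 - 145*r - 20) + 180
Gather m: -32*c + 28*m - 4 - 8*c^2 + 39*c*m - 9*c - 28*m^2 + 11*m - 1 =-8*c^2 - 41*c - 28*m^2 + m*(39*c + 39) - 5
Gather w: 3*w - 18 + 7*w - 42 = 10*w - 60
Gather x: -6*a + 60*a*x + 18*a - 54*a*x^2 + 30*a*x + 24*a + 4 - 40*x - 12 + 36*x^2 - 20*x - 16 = 36*a + x^2*(36 - 54*a) + x*(90*a - 60) - 24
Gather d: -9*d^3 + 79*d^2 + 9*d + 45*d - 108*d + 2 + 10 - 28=-9*d^3 + 79*d^2 - 54*d - 16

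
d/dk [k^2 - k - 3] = 2*k - 1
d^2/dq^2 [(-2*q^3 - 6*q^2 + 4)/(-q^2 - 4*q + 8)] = 24*(2*q^3 - 5*q^2 + 28*q + 24)/(q^6 + 12*q^5 + 24*q^4 - 128*q^3 - 192*q^2 + 768*q - 512)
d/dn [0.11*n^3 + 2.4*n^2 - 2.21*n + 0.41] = 0.33*n^2 + 4.8*n - 2.21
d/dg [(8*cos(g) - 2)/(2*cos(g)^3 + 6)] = (8*cos(g)^3 - 3*cos(g)^2 - 12)*sin(g)/(cos(g)^6 + 6*cos(g)^3 + 9)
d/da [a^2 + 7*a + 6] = 2*a + 7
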